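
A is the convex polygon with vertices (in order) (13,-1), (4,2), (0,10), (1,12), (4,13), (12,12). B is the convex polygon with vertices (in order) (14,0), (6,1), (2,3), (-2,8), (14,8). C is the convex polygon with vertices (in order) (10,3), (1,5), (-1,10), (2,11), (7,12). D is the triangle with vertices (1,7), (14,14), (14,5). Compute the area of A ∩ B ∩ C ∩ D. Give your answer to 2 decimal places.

The intersection is the polygon with vertices (8.333,8), (9.081,5.757), (1.542,6.917), (1.394,7.212), (2.857,8).
By the shoelace formula its area is 11.26.

11.26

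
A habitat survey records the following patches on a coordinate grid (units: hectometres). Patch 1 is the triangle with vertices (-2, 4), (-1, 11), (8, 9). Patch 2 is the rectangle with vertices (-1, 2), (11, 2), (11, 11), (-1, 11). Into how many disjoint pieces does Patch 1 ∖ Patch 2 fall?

Patch 1 ∖ Patch 2 is a single connected region.

1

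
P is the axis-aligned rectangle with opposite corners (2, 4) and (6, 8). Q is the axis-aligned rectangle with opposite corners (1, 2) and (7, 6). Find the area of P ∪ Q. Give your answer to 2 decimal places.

By inclusion–exclusion:
Individual areas: |P| = 16, |Q| = 24.
|P∩Q|: x∈[2,6], y∈[4,6] → 4·2 = 8.
|P ∪ Q| = 40 − 8 = 32.00.

32.00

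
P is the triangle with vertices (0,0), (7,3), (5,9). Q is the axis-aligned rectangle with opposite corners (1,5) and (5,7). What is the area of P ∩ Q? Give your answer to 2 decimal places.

3.33

The intersection is the polygon with vertices (3.889,7), (5,7), (5,5), (2.778,5).
By the shoelace formula its area is 3.33.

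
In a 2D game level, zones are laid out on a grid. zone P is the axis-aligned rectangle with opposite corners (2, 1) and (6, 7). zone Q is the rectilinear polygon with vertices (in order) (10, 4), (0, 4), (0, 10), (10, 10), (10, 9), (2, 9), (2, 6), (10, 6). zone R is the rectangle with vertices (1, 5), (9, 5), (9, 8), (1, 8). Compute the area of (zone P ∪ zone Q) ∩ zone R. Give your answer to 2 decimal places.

14.00

The region (zone P ∪ zone Q) ∩ zone R is the polygon with vertices (2,7), (6,7), (6,6), (9,6), (9,5), (1,5), (1,8), (2,8).
By the shoelace formula its area is 14.00.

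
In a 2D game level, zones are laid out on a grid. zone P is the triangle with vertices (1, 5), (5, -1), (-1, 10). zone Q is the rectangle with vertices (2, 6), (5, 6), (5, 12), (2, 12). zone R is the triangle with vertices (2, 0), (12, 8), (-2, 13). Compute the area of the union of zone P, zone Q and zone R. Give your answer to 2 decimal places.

By inclusion–exclusion:
Individual areas: |zone P| = 4, |zone Q| = 18, |zone R| = 81.
|zone P∩zone Q| = 0.
|zone P∩zone R| = 3.6819.
|zone Q∩zone R| = 15.1071.
|zone P∩zone Q∩zone R| = 0.
|zone P ∪ zone Q ∪ zone R| = 103 − 18.789 + 0 = 84.21.

84.21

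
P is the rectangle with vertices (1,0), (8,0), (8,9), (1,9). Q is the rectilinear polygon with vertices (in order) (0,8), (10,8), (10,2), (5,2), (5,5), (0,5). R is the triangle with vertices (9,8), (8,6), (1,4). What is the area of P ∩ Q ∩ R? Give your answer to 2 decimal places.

The intersection is the polygon with vertices (3,5), (8,7.5), (8,6), (4.5,5).
By the shoelace formula its area is 4.50.

4.50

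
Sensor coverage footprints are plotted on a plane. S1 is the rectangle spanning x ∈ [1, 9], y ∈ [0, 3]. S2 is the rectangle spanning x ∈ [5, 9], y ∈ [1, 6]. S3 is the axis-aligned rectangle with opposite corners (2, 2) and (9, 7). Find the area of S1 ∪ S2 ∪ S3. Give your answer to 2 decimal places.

52.00

By inclusion–exclusion:
Individual areas: |S1| = 24, |S2| = 20, |S3| = 35.
|S1∩S2|: x∈[5,9], y∈[1,3] → 4·2 = 8.
|S1∩S3|: x∈[2,9], y∈[2,3] → 7·1 = 7.
|S2∩S3|: x∈[5,9], y∈[2,6] → 4·4 = 16.
|S1∩S2∩S3| = 4.
|S1 ∪ S2 ∪ S3| = 79 − 31 + 4 = 52.00.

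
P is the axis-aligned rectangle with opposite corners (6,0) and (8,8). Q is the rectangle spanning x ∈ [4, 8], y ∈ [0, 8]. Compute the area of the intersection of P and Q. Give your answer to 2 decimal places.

16.00

|P∩Q|: x∈[6,8], y∈[0,8] → 2·8 = 16.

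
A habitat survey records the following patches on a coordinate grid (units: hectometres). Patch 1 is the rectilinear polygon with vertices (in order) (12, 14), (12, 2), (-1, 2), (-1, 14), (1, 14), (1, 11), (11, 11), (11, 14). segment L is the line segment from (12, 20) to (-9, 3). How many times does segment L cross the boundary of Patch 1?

2

The segment meets the boundary at (-1,9.476), (1,11.095).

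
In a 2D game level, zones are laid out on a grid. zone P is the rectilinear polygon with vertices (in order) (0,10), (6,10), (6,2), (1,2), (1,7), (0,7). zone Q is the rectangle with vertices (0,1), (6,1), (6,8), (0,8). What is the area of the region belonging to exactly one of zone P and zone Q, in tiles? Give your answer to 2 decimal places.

|zone P| = 43, |zone Q| = 42, |zone P∩zone Q| = 31.
|zone P △ zone Q| = |zone P| + |zone Q| − 2·|zone P∩zone Q| = 43 + 42 − 62 = 23.00.

23.00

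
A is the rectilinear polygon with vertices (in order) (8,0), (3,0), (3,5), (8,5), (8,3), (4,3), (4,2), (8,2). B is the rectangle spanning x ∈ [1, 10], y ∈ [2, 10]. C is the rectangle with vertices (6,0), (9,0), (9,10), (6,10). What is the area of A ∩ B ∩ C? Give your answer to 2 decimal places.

4.00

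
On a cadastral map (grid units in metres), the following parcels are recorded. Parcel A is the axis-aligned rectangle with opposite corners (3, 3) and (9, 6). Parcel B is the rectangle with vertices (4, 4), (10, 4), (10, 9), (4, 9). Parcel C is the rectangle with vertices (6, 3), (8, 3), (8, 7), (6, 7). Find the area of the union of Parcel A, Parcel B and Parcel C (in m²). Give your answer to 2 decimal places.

38.00

By inclusion–exclusion:
Individual areas: |Parcel A| = 18, |Parcel B| = 30, |Parcel C| = 8.
|Parcel A∩Parcel B|: x∈[4,9], y∈[4,6] → 5·2 = 10.
|Parcel A∩Parcel C|: x∈[6,8], y∈[3,6] → 2·3 = 6.
|Parcel B∩Parcel C|: x∈[6,8], y∈[4,7] → 2·3 = 6.
|Parcel A∩Parcel B∩Parcel C| = 4.
|Parcel A ∪ Parcel B ∪ Parcel C| = 56 − 22 + 4 = 38.00.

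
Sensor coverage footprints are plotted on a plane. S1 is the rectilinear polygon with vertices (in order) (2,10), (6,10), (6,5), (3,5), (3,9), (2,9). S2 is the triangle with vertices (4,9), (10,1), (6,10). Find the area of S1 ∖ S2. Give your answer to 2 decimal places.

|S1| = 16, |S1∩S2| = 3.6667.
|S1 ∖ S2| = |S1| − |S1∩S2| = 16 − 3.6667 = 12.33.

12.33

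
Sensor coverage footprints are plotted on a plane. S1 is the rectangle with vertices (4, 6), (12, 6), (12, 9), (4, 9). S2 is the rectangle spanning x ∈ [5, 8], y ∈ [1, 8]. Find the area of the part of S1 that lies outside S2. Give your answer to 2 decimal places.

|S1∩S2|: x∈[5,8], y∈[6,8] → 3·2 = 6.
|S1| = 24.
|S1 ∖ S2| = |S1| − |S1∩S2| = 24 − 6 = 18.00.

18.00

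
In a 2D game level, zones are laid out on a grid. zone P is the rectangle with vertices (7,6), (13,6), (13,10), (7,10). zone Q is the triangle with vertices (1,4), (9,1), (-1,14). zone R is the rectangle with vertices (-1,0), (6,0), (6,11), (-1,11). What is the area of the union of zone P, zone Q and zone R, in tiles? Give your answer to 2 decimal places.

107.72

By inclusion–exclusion:
Individual areas: |zone P| = 24, |zone Q| = 37, |zone R| = 77.
|zone P∩zone Q| = 0.
|zone P∩zone R| = 0 (no overlap).
|zone Q∩zone R| = 30.276.
|zone P∩zone Q∩zone R| = 0.
|zone P ∪ zone Q ∪ zone R| = 138 − 30.276 + 0 = 107.72.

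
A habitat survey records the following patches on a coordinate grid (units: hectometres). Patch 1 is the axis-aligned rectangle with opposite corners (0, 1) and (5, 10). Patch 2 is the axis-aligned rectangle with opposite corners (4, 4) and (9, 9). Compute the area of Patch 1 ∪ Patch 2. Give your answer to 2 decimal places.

65.00

By inclusion–exclusion:
Individual areas: |Patch 1| = 45, |Patch 2| = 25.
|Patch 1∩Patch 2|: x∈[4,5], y∈[4,9] → 1·5 = 5.
|Patch 1 ∪ Patch 2| = 70 − 5 = 65.00.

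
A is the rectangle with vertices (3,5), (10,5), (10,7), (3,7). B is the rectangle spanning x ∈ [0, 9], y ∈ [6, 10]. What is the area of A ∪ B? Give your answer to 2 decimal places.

44.00

By inclusion–exclusion:
Individual areas: |A| = 14, |B| = 36.
|A∩B|: x∈[3,9], y∈[6,7] → 6·1 = 6.
|A ∪ B| = 50 − 6 = 44.00.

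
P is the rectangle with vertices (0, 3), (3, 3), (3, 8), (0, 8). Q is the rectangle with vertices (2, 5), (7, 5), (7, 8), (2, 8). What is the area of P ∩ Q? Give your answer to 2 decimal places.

|P∩Q|: x∈[2,3], y∈[5,8] → 1·3 = 3.

3.00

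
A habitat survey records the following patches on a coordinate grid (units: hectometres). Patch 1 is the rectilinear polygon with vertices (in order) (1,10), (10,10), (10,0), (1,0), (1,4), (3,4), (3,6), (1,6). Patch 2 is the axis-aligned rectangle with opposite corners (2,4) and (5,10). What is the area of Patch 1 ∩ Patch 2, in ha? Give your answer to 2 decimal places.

16.00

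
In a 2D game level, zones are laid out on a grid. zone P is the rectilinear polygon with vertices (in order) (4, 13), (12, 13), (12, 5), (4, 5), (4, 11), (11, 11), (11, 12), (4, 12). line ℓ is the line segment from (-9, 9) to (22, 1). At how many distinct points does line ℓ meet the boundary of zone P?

2

The segment meets the boundary at (6.5,5), (4,5.645).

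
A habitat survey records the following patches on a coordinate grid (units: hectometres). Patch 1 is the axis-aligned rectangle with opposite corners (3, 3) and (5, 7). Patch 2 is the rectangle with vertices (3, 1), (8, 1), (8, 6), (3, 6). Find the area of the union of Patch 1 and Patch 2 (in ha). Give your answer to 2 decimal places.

By inclusion–exclusion:
Individual areas: |Patch 1| = 8, |Patch 2| = 25.
|Patch 1∩Patch 2|: x∈[3,5], y∈[3,6] → 2·3 = 6.
|Patch 1 ∪ Patch 2| = 33 − 6 = 27.00.

27.00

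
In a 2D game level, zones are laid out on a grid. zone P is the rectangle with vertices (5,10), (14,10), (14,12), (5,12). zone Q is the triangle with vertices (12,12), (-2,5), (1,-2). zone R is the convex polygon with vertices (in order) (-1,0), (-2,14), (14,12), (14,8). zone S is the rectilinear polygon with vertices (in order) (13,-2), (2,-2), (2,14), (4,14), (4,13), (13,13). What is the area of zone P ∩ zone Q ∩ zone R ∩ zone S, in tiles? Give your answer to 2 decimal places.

The intersection is the polygon with vertices (10.429,10), (8,10), (12,12).
By the shoelace formula its area is 2.43.

2.43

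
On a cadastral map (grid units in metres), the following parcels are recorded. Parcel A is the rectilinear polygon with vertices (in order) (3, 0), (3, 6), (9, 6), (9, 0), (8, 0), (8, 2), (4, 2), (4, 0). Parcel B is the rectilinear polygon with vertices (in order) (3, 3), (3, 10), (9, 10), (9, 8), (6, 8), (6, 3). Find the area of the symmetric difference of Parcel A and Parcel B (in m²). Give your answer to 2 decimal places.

37.00

|Parcel A| = 28, |Parcel B| = 27, |Parcel A∩Parcel B| = 9.
|Parcel A △ Parcel B| = |Parcel A| + |Parcel B| − 2·|Parcel A∩Parcel B| = 28 + 27 − 18 = 37.00.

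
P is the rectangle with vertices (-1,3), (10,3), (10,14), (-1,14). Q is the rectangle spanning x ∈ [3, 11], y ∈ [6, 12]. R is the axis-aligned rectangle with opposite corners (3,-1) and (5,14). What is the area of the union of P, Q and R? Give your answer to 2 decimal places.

135.00

By inclusion–exclusion:
Individual areas: |P| = 121, |Q| = 48, |R| = 30.
|P∩Q|: x∈[3,10], y∈[6,12] → 7·6 = 42.
|P∩R|: x∈[3,5], y∈[3,14] → 2·11 = 22.
|Q∩R|: x∈[3,5], y∈[6,12] → 2·6 = 12.
|P∩Q∩R| = 12.
|P ∪ Q ∪ R| = 199 − 76 + 12 = 135.00.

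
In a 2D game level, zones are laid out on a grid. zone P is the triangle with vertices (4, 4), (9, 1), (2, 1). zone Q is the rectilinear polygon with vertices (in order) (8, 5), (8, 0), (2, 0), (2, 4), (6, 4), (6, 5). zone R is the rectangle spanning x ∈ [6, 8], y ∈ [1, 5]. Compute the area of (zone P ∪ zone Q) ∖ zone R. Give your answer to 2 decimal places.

18.30

|zone P ∪ zone Q| = 26.3.
|(zone P ∪ zone Q) ∩ zone R| = 8.
|(zone P ∪ zone Q) ∖ zone R| = 26.3 − 8 = 18.30.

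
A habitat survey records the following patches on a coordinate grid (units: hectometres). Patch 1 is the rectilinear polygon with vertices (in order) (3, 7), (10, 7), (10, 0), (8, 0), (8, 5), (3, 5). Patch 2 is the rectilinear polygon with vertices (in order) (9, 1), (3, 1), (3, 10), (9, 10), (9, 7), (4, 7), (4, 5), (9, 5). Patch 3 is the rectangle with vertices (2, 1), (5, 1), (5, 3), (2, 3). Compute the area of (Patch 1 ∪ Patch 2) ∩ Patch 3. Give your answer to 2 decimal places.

4.00

The region (Patch 1 ∪ Patch 2) ∩ Patch 3 is the polygon with vertices (3,1), (3,3), (5,3), (5,1).
By the shoelace formula its area is 4.00.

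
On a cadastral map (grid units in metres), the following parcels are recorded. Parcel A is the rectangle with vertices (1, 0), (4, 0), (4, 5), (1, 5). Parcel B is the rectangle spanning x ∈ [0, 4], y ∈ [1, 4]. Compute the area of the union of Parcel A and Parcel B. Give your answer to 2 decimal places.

18.00

By inclusion–exclusion:
Individual areas: |Parcel A| = 15, |Parcel B| = 12.
|Parcel A∩Parcel B|: x∈[1,4], y∈[1,4] → 3·3 = 9.
|Parcel A ∪ Parcel B| = 27 − 9 = 18.00.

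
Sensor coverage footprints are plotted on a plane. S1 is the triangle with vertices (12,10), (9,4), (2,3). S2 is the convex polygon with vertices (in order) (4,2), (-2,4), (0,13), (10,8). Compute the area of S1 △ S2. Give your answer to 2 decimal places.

75.50

|S1| = 19.5, |S2| = 74, |S1∩S2| = 9.
|S1 △ S2| = |S1| + |S2| − 2·|S1∩S2| = 19.5 + 74 − 18 = 75.50.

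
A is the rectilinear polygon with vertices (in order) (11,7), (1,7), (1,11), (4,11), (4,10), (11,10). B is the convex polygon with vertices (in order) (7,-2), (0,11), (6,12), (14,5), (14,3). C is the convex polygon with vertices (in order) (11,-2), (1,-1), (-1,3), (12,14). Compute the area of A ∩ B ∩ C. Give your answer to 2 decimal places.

13.28

The intersection is the polygon with vertices (8.286,10), (11,7.625), (11,7), (3.727,7), (7.273,10).
By the shoelace formula its area is 13.28.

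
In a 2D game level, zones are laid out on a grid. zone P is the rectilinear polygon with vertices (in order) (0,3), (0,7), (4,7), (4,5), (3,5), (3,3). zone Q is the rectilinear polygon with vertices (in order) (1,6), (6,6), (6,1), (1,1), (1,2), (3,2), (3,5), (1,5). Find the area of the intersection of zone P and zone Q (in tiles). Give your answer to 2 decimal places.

3.00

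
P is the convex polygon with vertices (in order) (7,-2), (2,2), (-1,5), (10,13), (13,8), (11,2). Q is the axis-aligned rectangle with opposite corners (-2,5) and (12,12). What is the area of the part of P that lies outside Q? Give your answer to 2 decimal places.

54.32

|P| = 110, |P∩Q| = 55.6792.
|P ∖ Q| = |P| − |P∩Q| = 110 − 55.6792 = 54.32.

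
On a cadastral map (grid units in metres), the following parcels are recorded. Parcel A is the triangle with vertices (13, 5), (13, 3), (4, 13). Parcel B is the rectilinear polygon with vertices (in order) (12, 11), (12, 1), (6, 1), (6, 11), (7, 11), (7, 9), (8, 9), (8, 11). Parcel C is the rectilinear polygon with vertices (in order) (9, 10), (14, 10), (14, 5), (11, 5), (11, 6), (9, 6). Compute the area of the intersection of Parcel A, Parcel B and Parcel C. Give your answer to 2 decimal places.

The intersection is the polygon with vertices (12,5.889), (12,5), (11.2,5), (11,5.222), (11,6), (10.3,6), (9,7.444), (9,8.556).
By the shoelace formula its area is 3.71.

3.71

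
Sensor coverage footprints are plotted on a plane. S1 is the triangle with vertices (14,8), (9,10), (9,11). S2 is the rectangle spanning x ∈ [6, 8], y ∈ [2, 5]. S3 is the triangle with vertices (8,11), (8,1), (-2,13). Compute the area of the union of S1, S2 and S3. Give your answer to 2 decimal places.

53.32

By inclusion–exclusion:
Individual areas: |S1| = 2.5, |S2| = 6, |S3| = 50.
|S1∩S2| = 0.
|S1∩S3| = 0.
|S2∩S3| = 5.1833.
|S1∩S2∩S3| = 0.
|S1 ∪ S2 ∪ S3| = 58.5 − 5.1833 + 0 = 53.32.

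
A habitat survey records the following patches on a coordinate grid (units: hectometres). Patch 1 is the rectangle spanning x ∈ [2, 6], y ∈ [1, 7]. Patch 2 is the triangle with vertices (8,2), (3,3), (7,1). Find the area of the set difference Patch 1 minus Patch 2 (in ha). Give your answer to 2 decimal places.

|Patch 1| = 24, |Patch 1∩Patch 2| = 1.35.
|Patch 1 ∖ Patch 2| = |Patch 1| − |Patch 1∩Patch 2| = 24 − 1.35 = 22.65.

22.65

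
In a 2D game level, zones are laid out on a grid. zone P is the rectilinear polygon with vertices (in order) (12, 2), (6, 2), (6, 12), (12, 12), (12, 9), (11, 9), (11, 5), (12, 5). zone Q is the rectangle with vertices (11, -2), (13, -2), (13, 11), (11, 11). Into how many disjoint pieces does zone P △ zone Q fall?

1

zone P △ zone Q is a single connected region.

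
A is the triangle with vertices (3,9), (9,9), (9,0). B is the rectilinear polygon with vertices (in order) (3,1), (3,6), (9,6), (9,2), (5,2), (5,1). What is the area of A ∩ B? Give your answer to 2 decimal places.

10.67

The intersection is the polygon with vertices (9,2), (7.667,2), (5,6), (9,6).
By the shoelace formula its area is 10.67.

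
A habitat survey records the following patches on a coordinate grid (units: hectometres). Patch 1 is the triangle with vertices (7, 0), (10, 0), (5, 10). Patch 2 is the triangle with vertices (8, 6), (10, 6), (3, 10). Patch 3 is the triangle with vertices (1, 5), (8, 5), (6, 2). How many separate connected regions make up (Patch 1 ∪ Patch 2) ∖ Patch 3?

(Patch 1 ∪ Patch 2) ∖ Patch 3 splits into 2 disjoint pieces (area 9.0495, area 7.2978).

2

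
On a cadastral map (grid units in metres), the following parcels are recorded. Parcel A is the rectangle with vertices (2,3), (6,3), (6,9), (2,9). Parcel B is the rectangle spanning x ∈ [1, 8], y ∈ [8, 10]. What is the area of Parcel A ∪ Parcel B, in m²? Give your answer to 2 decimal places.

By inclusion–exclusion:
Individual areas: |Parcel A| = 24, |Parcel B| = 14.
|Parcel A∩Parcel B|: x∈[2,6], y∈[8,9] → 4·1 = 4.
|Parcel A ∪ Parcel B| = 38 − 4 = 34.00.

34.00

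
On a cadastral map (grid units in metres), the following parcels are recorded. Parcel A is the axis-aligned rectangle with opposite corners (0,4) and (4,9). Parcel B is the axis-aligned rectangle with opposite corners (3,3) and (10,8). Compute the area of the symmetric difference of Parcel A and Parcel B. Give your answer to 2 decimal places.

47.00

|Parcel A∩Parcel B|: x∈[3,4], y∈[4,8] → 1·4 = 4.
|Parcel A △ Parcel B| = |Parcel A| + |Parcel B| − 2·|Parcel A∩Parcel B| = 20 + 35 − 8 = 47.00.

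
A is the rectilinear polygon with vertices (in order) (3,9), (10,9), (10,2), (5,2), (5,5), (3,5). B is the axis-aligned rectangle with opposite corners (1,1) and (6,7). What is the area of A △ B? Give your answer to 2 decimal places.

|A| = 43, |B| = 30, |A∩B| = 9.
|A △ B| = |A| + |B| − 2·|A∩B| = 43 + 30 − 18 = 55.00.

55.00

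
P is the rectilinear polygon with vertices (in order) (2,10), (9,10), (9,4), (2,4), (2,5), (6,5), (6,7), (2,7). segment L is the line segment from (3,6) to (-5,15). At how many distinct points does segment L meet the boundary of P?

2

The segment meets the boundary at (2,7.125), (2.111,7).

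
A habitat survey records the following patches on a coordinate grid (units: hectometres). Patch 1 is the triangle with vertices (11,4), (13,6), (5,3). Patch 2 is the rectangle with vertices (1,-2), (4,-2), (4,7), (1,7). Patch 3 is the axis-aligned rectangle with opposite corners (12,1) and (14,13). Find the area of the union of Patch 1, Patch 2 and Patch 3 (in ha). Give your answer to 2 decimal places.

By inclusion–exclusion:
Individual areas: |Patch 1| = 5, |Patch 2| = 27, |Patch 3| = 24.
|Patch 1∩Patch 2| = 0.
|Patch 1∩Patch 3| = 0.3125.
|Patch 2∩Patch 3| = 0 (no overlap).
|Patch 1∩Patch 2∩Patch 3| = 0.
|Patch 1 ∪ Patch 2 ∪ Patch 3| = 56 − 0.3125 + 0 = 55.69.

55.69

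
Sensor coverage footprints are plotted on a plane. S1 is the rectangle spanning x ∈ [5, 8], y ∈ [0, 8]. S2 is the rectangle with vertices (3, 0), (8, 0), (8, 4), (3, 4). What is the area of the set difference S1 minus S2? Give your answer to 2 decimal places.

12.00

|S1∩S2|: x∈[5,8], y∈[0,4] → 3·4 = 12.
|S1| = 24.
|S1 ∖ S2| = |S1| − |S1∩S2| = 24 − 12 = 12.00.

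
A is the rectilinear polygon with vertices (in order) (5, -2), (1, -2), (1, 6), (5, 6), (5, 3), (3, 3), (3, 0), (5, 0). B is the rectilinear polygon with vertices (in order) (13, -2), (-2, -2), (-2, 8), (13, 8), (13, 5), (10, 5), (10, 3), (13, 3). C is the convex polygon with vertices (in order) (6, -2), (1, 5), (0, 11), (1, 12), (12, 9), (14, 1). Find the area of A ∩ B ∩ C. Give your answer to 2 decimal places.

10.93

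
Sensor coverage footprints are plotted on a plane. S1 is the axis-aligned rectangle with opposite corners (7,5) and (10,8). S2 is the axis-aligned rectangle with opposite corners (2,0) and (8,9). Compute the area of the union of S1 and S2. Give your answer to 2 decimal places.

60.00

By inclusion–exclusion:
Individual areas: |S1| = 9, |S2| = 54.
|S1∩S2|: x∈[7,8], y∈[5,8] → 1·3 = 3.
|S1 ∪ S2| = 63 − 3 = 60.00.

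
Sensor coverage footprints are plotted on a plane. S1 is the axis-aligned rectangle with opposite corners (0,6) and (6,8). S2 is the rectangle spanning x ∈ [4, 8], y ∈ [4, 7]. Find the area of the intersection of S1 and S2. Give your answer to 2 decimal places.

|S1∩S2|: x∈[4,6], y∈[6,7] → 2·1 = 2.

2.00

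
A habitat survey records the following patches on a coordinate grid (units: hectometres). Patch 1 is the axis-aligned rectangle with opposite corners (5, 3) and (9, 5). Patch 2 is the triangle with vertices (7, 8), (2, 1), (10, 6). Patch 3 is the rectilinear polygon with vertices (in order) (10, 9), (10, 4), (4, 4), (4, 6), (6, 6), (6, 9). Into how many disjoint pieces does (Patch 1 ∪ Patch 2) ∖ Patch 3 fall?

(Patch 1 ∪ Patch 2) ∖ Patch 3 splits into 2 disjoint pieces (area 6.9857, area 0.1286).

2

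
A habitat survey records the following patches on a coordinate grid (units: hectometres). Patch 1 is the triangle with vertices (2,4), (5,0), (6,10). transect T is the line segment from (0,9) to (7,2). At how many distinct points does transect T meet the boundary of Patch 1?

2

The segment meets the boundary at (5.364,3.636), (3.2,5.8).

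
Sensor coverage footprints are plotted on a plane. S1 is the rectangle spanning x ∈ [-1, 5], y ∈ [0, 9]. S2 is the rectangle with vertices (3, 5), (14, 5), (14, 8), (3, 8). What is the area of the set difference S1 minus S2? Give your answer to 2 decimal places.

48.00

|S1∩S2|: x∈[3,5], y∈[5,8] → 2·3 = 6.
|S1| = 54.
|S1 ∖ S2| = |S1| − |S1∩S2| = 54 − 6 = 48.00.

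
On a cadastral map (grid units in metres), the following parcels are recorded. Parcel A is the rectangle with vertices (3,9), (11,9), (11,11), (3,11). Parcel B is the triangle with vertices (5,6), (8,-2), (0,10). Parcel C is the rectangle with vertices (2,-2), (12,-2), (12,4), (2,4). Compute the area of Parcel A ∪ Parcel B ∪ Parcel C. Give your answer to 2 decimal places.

84.75

By inclusion–exclusion:
Individual areas: |Parcel A| = 16, |Parcel B| = 14, |Parcel C| = 60.
|Parcel A∩Parcel B| = 0.
|Parcel A∩Parcel C| = 0 (no overlap).
|Parcel B∩Parcel C| = 5.25.
|Parcel A∩Parcel B∩Parcel C| = 0.
|Parcel A ∪ Parcel B ∪ Parcel C| = 90 − 5.25 + 0 = 84.75.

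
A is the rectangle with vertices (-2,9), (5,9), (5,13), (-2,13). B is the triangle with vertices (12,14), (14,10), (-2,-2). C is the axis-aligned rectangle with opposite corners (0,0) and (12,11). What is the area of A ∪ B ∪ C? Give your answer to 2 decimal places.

By inclusion–exclusion:
Individual areas: |A| = 28, |B| = 44, |C| = 132.
|A∩B| = 0.
|A∩C|: x∈[0,5], y∈[9,11] → 5·2 = 10.
|B∩C| = 33.6101.
|A∩B∩C| = 0.
|A ∪ B ∪ C| = 204 − 43.6101 + 0 = 160.39.

160.39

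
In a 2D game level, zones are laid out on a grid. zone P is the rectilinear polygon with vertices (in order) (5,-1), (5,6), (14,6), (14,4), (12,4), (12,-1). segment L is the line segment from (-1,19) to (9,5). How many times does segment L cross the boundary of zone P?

The segment meets the boundary at (8.286,6).

1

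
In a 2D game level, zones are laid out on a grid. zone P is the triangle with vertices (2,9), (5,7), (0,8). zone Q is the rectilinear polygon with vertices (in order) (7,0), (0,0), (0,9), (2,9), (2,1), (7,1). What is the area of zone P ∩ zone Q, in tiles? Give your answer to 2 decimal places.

The intersection is the polygon with vertices (0,8), (2,9), (2,7.6).
By the shoelace formula its area is 1.40.

1.40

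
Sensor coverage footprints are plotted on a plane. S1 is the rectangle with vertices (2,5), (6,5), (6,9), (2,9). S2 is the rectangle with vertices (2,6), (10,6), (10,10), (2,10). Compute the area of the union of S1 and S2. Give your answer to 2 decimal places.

36.00

By inclusion–exclusion:
Individual areas: |S1| = 16, |S2| = 32.
|S1∩S2|: x∈[2,6], y∈[6,9] → 4·3 = 12.
|S1 ∪ S2| = 48 − 12 = 36.00.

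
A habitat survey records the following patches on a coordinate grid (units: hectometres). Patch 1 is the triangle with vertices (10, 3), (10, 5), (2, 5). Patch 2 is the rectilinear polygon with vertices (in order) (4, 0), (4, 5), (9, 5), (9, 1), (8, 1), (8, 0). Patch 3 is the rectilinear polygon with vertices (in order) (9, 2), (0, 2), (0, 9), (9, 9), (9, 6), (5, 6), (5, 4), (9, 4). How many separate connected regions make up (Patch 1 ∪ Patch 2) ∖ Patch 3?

(Patch 1 ∪ Patch 2) ∖ Patch 3 splits into 2 disjoint pieces (area 5.875, area 9).

2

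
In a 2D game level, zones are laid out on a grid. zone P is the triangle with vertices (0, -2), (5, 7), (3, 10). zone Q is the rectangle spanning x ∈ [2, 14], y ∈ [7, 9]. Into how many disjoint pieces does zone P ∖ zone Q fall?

2

zone P ∖ zone Q splits into 2 disjoint pieces (area 12.375, area 0.4583).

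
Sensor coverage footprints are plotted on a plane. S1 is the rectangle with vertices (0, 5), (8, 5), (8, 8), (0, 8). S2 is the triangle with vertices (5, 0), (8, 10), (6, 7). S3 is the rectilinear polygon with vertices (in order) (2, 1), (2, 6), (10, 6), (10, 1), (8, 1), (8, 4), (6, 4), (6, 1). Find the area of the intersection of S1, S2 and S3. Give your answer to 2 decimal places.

The intersection is the polygon with vertices (6.5,5), (5.714,5), (5.857,6), (6.8,6).
By the shoelace formula its area is 0.86.

0.86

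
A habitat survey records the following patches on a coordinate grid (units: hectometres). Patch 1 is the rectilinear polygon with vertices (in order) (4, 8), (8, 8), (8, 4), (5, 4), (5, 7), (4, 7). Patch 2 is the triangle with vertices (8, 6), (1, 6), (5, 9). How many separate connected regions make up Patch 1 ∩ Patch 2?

Patch 1 ∩ Patch 2 is a single connected region.

1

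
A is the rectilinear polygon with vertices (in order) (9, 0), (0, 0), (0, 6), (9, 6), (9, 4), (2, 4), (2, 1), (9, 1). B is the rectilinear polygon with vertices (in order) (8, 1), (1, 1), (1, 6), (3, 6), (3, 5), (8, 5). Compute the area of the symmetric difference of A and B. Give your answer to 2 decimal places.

|A| = 33, |B| = 30, |A∩B| = 12.
|A △ B| = |A| + |B| − 2·|A∩B| = 33 + 30 − 24 = 39.00.

39.00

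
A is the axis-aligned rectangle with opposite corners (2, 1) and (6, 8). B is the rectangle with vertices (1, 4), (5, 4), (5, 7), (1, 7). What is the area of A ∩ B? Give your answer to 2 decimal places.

9.00

|A∩B|: x∈[2,5], y∈[4,7] → 3·3 = 9.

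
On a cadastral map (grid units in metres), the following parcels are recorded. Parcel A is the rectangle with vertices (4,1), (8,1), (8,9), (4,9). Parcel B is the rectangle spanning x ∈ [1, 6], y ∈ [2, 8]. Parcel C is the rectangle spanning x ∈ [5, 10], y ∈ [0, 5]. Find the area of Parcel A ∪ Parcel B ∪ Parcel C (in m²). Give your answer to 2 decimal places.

63.00

By inclusion–exclusion:
Individual areas: |Parcel A| = 32, |Parcel B| = 30, |Parcel C| = 25.
|Parcel A∩Parcel B|: x∈[4,6], y∈[2,8] → 2·6 = 12.
|Parcel A∩Parcel C|: x∈[5,8], y∈[1,5] → 3·4 = 12.
|Parcel B∩Parcel C|: x∈[5,6], y∈[2,5] → 1·3 = 3.
|Parcel A∩Parcel B∩Parcel C| = 3.
|Parcel A ∪ Parcel B ∪ Parcel C| = 87 − 27 + 3 = 63.00.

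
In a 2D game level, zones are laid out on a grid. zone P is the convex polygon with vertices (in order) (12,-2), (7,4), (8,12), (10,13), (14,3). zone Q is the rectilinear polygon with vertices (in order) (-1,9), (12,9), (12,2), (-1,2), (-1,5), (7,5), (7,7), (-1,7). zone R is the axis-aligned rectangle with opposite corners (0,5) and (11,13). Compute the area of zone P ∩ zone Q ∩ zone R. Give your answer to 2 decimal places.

The intersection is the polygon with vertices (7.625,9), (11,9), (11,5), (7.125,5).
By the shoelace formula its area is 14.50.

14.50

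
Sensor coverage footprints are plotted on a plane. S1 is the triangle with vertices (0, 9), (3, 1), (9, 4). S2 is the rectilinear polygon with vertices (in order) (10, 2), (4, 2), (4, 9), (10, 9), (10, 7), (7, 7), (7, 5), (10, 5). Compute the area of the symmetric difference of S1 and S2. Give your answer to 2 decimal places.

|S1| = 28.5, |S2| = 36, |S1∩S2| = 12.9333.
|S1 △ S2| = |S1| + |S2| − 2·|S1∩S2| = 28.5 + 36 − 25.8667 = 38.63.

38.63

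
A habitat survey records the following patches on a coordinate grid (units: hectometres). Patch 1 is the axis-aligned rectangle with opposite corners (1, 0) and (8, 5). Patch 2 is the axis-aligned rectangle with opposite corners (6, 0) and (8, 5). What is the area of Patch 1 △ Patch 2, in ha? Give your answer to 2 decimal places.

25.00

|Patch 1∩Patch 2|: x∈[6,8], y∈[0,5] → 2·5 = 10.
|Patch 1 △ Patch 2| = |Patch 1| + |Patch 2| − 2·|Patch 1∩Patch 2| = 35 + 10 − 20 = 25.00.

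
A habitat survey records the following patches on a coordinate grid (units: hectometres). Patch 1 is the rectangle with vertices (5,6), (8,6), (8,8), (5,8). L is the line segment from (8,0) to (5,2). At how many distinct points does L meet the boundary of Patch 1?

The segment lies entirely outside Patch 1 and never meets its boundary.

0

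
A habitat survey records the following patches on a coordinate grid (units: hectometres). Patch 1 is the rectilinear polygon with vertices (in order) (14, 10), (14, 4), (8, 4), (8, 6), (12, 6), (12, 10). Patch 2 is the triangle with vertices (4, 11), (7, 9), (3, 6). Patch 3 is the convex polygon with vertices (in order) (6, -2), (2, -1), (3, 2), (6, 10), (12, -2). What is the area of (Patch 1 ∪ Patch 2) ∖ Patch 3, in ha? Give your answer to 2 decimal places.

26.20

|Patch 1 ∪ Patch 2| = 28.5.
|(Patch 1 ∪ Patch 2) ∩ Patch 3| = 2.2974.
|(Patch 1 ∪ Patch 2) ∖ Patch 3| = 28.5 − 2.2974 = 26.20.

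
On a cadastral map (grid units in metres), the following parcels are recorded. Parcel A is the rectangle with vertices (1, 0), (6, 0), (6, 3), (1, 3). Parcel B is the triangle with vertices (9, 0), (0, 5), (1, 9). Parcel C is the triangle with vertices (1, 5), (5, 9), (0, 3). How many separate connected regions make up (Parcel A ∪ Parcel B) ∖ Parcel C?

(Parcel A ∪ Parcel B) ∖ Parcel C splits into 2 disjoint pieces (area 26.6844, area 5.9821).

2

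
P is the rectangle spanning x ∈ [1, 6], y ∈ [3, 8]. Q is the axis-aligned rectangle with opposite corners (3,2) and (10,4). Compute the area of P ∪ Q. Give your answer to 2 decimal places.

36.00

By inclusion–exclusion:
Individual areas: |P| = 25, |Q| = 14.
|P∩Q|: x∈[3,6], y∈[3,4] → 3·1 = 3.
|P ∪ Q| = 39 − 3 = 36.00.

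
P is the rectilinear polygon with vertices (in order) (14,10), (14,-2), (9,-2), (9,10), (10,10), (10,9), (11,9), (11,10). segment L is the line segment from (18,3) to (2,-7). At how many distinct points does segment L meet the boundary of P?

2

The segment meets the boundary at (10,-2), (14,0.5).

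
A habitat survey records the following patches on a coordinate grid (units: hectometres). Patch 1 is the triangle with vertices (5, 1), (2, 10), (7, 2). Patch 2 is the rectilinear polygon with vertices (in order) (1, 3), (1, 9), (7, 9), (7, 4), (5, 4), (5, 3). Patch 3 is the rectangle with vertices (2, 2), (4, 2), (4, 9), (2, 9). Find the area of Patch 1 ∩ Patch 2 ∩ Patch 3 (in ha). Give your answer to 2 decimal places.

2.65

The intersection is the polygon with vertices (2.625,9), (4,6.8), (4,4), (2.333,9).
By the shoelace formula its area is 2.65.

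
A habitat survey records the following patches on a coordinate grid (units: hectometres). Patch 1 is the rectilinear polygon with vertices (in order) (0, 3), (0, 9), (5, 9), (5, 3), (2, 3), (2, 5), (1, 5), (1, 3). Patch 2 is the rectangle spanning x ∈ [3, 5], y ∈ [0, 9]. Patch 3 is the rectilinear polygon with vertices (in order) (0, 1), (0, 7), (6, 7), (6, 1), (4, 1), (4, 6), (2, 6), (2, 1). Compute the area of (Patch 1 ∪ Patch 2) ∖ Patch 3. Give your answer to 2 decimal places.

20.00

|Patch 1 ∪ Patch 2| = 34.
|(Patch 1 ∪ Patch 2) ∩ Patch 3| = 14.
|(Patch 1 ∪ Patch 2) ∖ Patch 3| = 34 − 14 = 20.00.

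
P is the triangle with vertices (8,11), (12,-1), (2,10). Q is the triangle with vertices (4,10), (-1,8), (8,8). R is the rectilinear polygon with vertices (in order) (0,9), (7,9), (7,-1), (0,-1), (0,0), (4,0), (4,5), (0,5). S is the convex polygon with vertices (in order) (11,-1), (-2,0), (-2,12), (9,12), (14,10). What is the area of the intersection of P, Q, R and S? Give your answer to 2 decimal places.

The intersection is the polygon with vertices (7,8), (3.818,8), (2.909,9), (6,9), (7,8.5).
By the shoelace formula its area is 3.39.

3.39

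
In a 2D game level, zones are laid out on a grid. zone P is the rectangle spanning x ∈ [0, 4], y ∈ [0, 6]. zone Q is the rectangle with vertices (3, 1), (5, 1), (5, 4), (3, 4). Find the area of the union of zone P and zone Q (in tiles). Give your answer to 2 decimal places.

27.00

By inclusion–exclusion:
Individual areas: |zone P| = 24, |zone Q| = 6.
|zone P∩zone Q|: x∈[3,4], y∈[1,4] → 1·3 = 3.
|zone P ∪ zone Q| = 30 − 3 = 27.00.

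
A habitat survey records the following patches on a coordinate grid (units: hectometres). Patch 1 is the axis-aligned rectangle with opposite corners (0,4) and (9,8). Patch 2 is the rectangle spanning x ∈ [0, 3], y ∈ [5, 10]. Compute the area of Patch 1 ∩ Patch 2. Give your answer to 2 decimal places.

|Patch 1∩Patch 2|: x∈[0,3], y∈[5,8] → 3·3 = 9.

9.00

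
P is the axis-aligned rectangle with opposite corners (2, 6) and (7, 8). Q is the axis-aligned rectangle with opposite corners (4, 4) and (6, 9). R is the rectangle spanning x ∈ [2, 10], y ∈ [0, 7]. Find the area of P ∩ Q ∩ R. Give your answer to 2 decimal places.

2.00

The intersection is the polygon with vertices (6,6), (4,6), (4,7), (6,7).
By the shoelace formula its area is 2.00.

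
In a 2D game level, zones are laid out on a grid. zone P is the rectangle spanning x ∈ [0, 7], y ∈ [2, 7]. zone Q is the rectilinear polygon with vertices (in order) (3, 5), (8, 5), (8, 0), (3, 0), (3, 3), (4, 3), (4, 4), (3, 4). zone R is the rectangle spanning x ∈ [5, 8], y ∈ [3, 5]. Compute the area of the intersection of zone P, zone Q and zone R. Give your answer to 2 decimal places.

4.00

The intersection is the polygon with vertices (7,5), (7,3), (5,3), (5,5).
By the shoelace formula its area is 4.00.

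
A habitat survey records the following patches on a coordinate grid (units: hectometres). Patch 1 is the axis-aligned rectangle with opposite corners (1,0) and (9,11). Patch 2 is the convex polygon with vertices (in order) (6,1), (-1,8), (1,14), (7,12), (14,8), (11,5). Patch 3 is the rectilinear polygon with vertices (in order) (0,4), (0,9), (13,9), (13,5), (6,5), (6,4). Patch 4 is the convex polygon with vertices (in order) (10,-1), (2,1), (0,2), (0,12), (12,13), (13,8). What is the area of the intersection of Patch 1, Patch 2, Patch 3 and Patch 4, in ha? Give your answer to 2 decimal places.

35.00

The intersection is the polygon with vertices (1,9), (9,9), (9,5), (6,5), (6,4), (3,4), (1,6).
By the shoelace formula its area is 35.00.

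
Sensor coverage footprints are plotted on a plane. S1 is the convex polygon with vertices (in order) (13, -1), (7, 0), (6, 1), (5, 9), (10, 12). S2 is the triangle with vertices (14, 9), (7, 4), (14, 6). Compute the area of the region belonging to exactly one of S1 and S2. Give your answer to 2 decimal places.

68.89

|S1| = 66.5, |S2| = 10.5, |S1∩S2| = 4.0532.
|S1 △ S2| = |S1| + |S2| − 2·|S1∩S2| = 66.5 + 10.5 − 8.1063 = 68.89.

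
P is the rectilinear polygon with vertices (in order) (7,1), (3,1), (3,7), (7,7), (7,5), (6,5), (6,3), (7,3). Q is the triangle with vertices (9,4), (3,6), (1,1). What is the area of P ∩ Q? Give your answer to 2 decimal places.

The intersection is the polygon with vertices (3,6), (6,5), (6,3), (6.333,3), (3,1.75).
By the shoelace formula its area is 9.58.

9.58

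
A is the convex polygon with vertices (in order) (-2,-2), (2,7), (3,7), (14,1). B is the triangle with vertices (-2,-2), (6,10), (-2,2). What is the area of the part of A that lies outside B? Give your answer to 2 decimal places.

61.10

|A| = 69, |A∩B| = 7.9.
|A ∖ B| = |A| − |A∩B| = 69 − 7.9 = 61.10.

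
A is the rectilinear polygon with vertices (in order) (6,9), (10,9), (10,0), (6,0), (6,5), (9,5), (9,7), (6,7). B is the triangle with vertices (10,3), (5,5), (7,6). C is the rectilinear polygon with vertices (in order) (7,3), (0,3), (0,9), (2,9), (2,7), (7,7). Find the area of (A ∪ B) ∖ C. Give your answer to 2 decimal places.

|A ∪ B| = 31.7.
|(A ∪ B) ∩ C| = 3.2.
|(A ∪ B) ∖ C| = 31.7 − 3.2 = 28.50.

28.50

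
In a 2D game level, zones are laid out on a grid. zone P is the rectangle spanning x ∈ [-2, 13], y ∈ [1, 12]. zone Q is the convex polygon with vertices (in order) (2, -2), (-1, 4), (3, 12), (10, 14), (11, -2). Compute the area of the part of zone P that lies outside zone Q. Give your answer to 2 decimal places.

57.09

|zone P| = 165, |zone P∩zone Q| = 107.9062.
|zone P ∖ zone Q| = |zone P| − |zone P∩zone Q| = 165 − 107.9062 = 57.09.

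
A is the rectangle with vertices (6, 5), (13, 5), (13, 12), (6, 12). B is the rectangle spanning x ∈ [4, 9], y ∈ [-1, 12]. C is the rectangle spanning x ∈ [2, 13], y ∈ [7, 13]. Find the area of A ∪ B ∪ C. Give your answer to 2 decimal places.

By inclusion–exclusion:
Individual areas: |A| = 49, |B| = 65, |C| = 66.
|A∩B|: x∈[6,9], y∈[5,12] → 3·7 = 21.
|A∩C|: x∈[6,13], y∈[7,12] → 7·5 = 35.
|B∩C|: x∈[4,9], y∈[7,12] → 5·5 = 25.
|A∩B∩C| = 15.
|A ∪ B ∪ C| = 180 − 81 + 15 = 114.00.

114.00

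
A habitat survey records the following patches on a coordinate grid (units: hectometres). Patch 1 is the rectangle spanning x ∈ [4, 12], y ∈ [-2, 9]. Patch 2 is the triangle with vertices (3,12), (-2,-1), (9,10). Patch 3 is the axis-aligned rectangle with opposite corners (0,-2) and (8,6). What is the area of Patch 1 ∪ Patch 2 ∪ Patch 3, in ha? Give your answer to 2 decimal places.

By inclusion–exclusion:
Individual areas: |Patch 1| = 88, |Patch 2| = 44, |Patch 3| = 64.
|Patch 1∩Patch 2| = 8.
|Patch 1∩Patch 3|: x∈[4,8], y∈[-2,6] → 4·8 = 32.
|Patch 2∩Patch 3| = 11.8769.
|Patch 1∩Patch 2∩Patch 3| = 0.5.
|Patch 1 ∪ Patch 2 ∪ Patch 3| = 196 − 51.8769 + 0.5 = 144.62.

144.62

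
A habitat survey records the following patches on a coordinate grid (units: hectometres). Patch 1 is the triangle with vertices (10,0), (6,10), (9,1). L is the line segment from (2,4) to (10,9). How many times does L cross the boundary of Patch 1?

The segment meets the boundary at (7.12,7.2), (6.966,7.103).

2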